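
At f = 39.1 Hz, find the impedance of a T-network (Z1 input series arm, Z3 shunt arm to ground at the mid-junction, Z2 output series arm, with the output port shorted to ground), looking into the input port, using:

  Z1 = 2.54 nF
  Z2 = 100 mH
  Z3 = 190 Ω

Step 1 — Angular frequency: ω = 2π·f = 2π·39.1 = 245.7 rad/s.
Step 2 — Component impedances:
  Z1: Z = 1/(jωC) = -j/(ω·C) = 0 - j1.603e+06 Ω
  Z2: Z = jωL = j·245.7·0.1 = 0 + j24.57 Ω
  Z3: Z = R = 190 Ω
Step 3 — With the output port shorted to ground, the output series arm Z2 runs from the junction to ground; the shunt arm Z3 also runs from the junction to ground. They appear in parallel: Z3 || Z2 = 3.124 + j24.16 Ω.
Step 4 — Series with input arm Z1: Z_in = Z1 + (Z3 || Z2) = 3.124 - j1.603e+06 Ω = 1.603e+06∠-90.0° Ω.

Z = 3.124 - j1.603e+06 Ω = 1.603e+06∠-90.0° Ω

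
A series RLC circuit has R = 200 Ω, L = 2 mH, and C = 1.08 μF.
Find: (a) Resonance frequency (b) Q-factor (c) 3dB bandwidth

Step 1 — Resonance condition Im(Z)=0 gives ω₀ = 1/√(LC).
Step 2 — ω₀ = 1/√(0.002·1.08e-06) = 2.152e+04 rad/s.
Step 3 — f₀ = ω₀/(2π) = 3424 Hz.
Step 4 — Series Q: Q = ω₀L/R = 2.152e+04·0.002/200 = 0.2152.
Step 5 — 3dB bandwidth: Δω = ω₀/Q = 1e+05 rad/s; BW = Δω/(2π) = 1.592e+04 Hz.

(a) f₀ = 3424 Hz  (b) Q = 0.2152  (c) BW = 1.592e+04 Hz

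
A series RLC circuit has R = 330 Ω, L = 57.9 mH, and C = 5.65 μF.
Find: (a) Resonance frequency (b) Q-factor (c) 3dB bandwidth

Step 1 — Resonance: ω₀ = 1/√(LC) = 1/√(0.0579·5.65e-06) = 1748 rad/s.
Step 2 — f₀ = ω₀/(2π) = 278.3 Hz.
Step 3 — Series Q: Q = ω₀L/R = 1748·0.0579/330 = 0.3068.
Step 4 — Bandwidth: Δω = ω₀/Q = 5699 rad/s; BW = Δω/(2π) = 907.1 Hz.

(a) f₀ = 278.3 Hz  (b) Q = 0.3068  (c) BW = 907.1 Hz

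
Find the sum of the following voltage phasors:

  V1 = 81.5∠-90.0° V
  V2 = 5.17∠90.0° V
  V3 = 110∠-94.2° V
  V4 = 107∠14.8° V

Step 1 — Convert each phasor to rectangular form:
  V1 = 81.5·(cos(-90.0°) + j·sin(-90.0°)) = 0 - j81.5 V
  V2 = 5.17·(cos(90.0°) + j·sin(90.0°)) = 0 + j5.17 V
  V3 = 110·(cos(-94.2°) + j·sin(-94.2°)) = -8.056 - j109.7 V
  V4 = 107·(cos(14.8°) + j·sin(14.8°)) = 103.5 + j27.33 V
Step 2 — Sum components: V_total = 95.39 - j158.7 V.
Step 3 — Convert to polar: |V_total| = 185.2 V, ∠V_total = -59.0°.

V_total = 185.2∠-59.0° V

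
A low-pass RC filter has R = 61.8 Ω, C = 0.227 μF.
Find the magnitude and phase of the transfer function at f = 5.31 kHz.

Step 1 — Angular frequency: ω = 2π·5310 = 3.336e+04 rad/s.
Step 2 — Transfer function: H(jω) = 1/(1 + jωRC).
Step 3 — Denominator: 1 + jωRC = 1 + j·3.336e+04·61.8·2.27e-07 = 1 + j0.468.
Step 4 — H = 0.8203 - j0.3839.
Step 5 — Magnitude: |H| = 0.9057 (-0.9 dB); phase: φ = -25.1°.

|H| = 0.9057 (-0.9 dB), φ = -25.1°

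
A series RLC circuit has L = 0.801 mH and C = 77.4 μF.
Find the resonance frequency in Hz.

Step 1 — Resonance condition Im(Z)=0 gives ω₀ = 1/√(LC).
Step 2 — ω₀ = 1/√(0.000801·7.74e-05) = 4016 rad/s.
Step 3 — f₀ = ω₀/(2π) = 639.2 Hz.

f₀ = 639.2 Hz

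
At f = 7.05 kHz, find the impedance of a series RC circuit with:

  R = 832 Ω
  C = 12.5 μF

Step 1 — Angular frequency: ω = 2π·f = 2π·7050 = 4.43e+04 rad/s.
Step 2 — Component impedances:
  R: Z = R = 832 Ω
  C: Z = 1/(jωC) = -j/(ω·C) = 0 - j1.806 Ω
Step 3 — Series combination: Z_total = R + C = 832 - j1.806 Ω = 832∠-0.1° Ω.

Z = 832 - j1.806 Ω = 832∠-0.1° Ω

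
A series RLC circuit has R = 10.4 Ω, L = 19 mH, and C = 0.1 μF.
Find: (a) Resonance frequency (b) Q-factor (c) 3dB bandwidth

Step 1 — Resonance condition Im(Z)=0 gives ω₀ = 1/√(LC).
Step 2 — ω₀ = 1/√(0.019·1e-07) = 2.294e+04 rad/s.
Step 3 — f₀ = ω₀/(2π) = 3651 Hz.
Step 4 — Series Q: Q = ω₀L/R = 2.294e+04·0.019/10.4 = 41.91.
Step 5 — 3dB bandwidth: Δω = ω₀/Q = 547.4 rad/s; BW = Δω/(2π) = 87.12 Hz.

(a) f₀ = 3651 Hz  (b) Q = 41.91  (c) BW = 87.12 Hz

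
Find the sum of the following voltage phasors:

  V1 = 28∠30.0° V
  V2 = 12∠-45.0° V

Step 1 — Convert each phasor to rectangular form:
  V1 = 28·(cos(30.0°) + j·sin(30.0°)) = 24.25 + j14 V
  V2 = 12·(cos(-45.0°) + j·sin(-45.0°)) = 8.485 - j8.485 V
Step 2 — Sum components: V_total = 32.73 + j5.515 V.
Step 3 — Convert to polar: |V_total| = 33.2 V, ∠V_total = 9.6°.

V_total = 33.2∠9.6° V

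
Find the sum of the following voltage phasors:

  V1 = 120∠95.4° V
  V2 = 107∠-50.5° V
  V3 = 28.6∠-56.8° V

Step 1 — Convert each phasor to rectangular form:
  V1 = 120·(cos(95.4°) + j·sin(95.4°)) = -11.29 + j119.5 V
  V2 = 107·(cos(-50.5°) + j·sin(-50.5°)) = 68.06 - j82.56 V
  V3 = 28.6·(cos(-56.8°) + j·sin(-56.8°)) = 15.66 - j23.93 V
Step 2 — Sum components: V_total = 72.43 + j12.97 V.
Step 3 — Convert to polar: |V_total| = 73.58 V, ∠V_total = 10.2°.

V_total = 73.58∠10.2° V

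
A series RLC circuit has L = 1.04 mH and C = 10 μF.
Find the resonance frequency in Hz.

Step 1 — Resonance condition Im(Z)=0 gives ω₀ = 1/√(LC).
Step 2 — ω₀ = 1/√(0.00104·1e-05) = 9806 rad/s.
Step 3 — f₀ = ω₀/(2π) = 1561 Hz.

f₀ = 1561 Hz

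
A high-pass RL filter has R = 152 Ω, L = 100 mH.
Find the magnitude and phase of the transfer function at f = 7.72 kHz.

Step 1 — Angular frequency: ω = 2π·7720 = 4.851e+04 rad/s.
Step 2 — Transfer function: H(jω) = jωL/(R + jωL).
Step 3 — Numerator jωL = j·4851; denominator R + jωL = 152 + j4851.
Step 4 — H = 0.999 + j0.03131.
Step 5 — Magnitude: |H| = 0.9995 (-0.0 dB); phase: φ = 1.8°.

|H| = 0.9995 (-0.0 dB), φ = 1.8°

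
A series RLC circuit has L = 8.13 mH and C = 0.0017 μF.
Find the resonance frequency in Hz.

Step 1 — Resonance condition Im(Z)=0 gives ω₀ = 1/√(LC).
Step 2 — ω₀ = 1/√(0.00813·1.7e-09) = 2.69e+05 rad/s.
Step 3 — f₀ = ω₀/(2π) = 4.281e+04 Hz.

f₀ = 4.281e+04 Hz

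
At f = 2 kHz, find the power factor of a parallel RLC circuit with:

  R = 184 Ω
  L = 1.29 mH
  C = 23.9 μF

Step 1 — Angular frequency: ω = 2π·f = 2π·2000 = 1.257e+04 rad/s.
Step 2 — Component impedances:
  R: Z = R = 184 Ω
  L: Z = jωL = j·1.257e+04·0.00129 = 0 + j16.21 Ω
  C: Z = 1/(jωC) = -j/(ω·C) = 0 - j3.33 Ω
Step 3 — Parallel combination: 1/Z_total = 1/R + 1/L + 1/C; Z_total = 0.09538 - j4.188 Ω = 4.189∠-88.7° Ω.
Step 4 — Power factor: PF = cos(φ) = Re(Z)/|Z| = 0.09538/4.189 = 0.02277.
Step 5 — Type: Im(Z) = -4.188 ⇒ leading (phase φ = -88.7°).

PF = 0.02277 (leading, φ = -88.7°)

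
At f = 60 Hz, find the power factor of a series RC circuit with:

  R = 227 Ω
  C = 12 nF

Step 1 — Angular frequency: ω = 2π·f = 2π·60 = 377 rad/s.
Step 2 — Component impedances:
  R: Z = R = 227 Ω
  C: Z = 1/(jωC) = -j/(ω·C) = 0 - j2.21e+05 Ω
Step 3 — Series combination: Z_total = R + C = 227 - j2.21e+05 Ω = 2.21e+05∠-89.9° Ω.
Step 4 — Power factor: PF = cos(φ) = Re(Z)/|Z| = 227/2.21e+05 = 0.001027.
Step 5 — Type: Im(Z) = -2.21e+05 ⇒ leading (phase φ = -89.9°).

PF = 0.001027 (leading, φ = -89.9°)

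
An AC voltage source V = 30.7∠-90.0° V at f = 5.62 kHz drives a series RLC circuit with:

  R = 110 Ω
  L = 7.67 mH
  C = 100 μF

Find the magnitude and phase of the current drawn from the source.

Step 1 — Angular frequency: ω = 2π·f = 2π·5620 = 3.531e+04 rad/s.
Step 2 — Component impedances:
  R: Z = R = 110 Ω
  L: Z = jωL = j·3.531e+04·0.00767 = 0 + j270.8 Ω
  C: Z = 1/(jωC) = -j/(ω·C) = 0 - j0.2832 Ω
Step 3 — Series combination: Z_total = R + L + C = 110 + j270.6 Ω = 292.1∠67.9° Ω.
Step 4 — Source phasor: V = 30.7∠-90.0° V = 0 - j30.7 V.
Step 5 — Ohm's law: I = V / Z_total = (0 - j30.7) / (110 + j270.6) = -0.09737 - j0.03959 A.
Step 6 — Convert to polar: |I| = 0.1051 A, ∠I = -157.9°.

I = 0.1051∠-157.9° A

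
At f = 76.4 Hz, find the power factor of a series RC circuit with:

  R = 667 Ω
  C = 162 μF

Step 1 — Angular frequency: ω = 2π·f = 2π·76.4 = 480 rad/s.
Step 2 — Component impedances:
  R: Z = R = 667 Ω
  C: Z = 1/(jωC) = -j/(ω·C) = 0 - j12.86 Ω
Step 3 — Series combination: Z_total = R + C = 667 - j12.86 Ω = 667.1∠-1.1° Ω.
Step 4 — Power factor: PF = cos(φ) = Re(Z)/|Z| = 667/667.12 = 0.9998.
Step 5 — Type: Im(Z) = -12.86 ⇒ leading (phase φ = -1.1°).

PF = 0.9998 (leading, φ = -1.1°)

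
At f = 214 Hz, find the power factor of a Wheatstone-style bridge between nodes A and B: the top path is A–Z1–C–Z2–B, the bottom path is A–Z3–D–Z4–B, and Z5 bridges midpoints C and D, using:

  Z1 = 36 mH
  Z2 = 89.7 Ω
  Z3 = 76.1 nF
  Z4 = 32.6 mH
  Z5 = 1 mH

Step 1 — Angular frequency: ω = 2π·f = 2π·214 = 1345 rad/s.
Step 2 — Component impedances:
  Z1: Z = jωL = j·1345·0.036 = 0 + j48.41 Ω
  Z2: Z = R = 89.7 Ω
  Z3: Z = 1/(jωC) = -j/(ω·C) = 0 - j9773 Ω
  Z4: Z = jωL = j·1345·0.0326 = 0 + j43.83 Ω
  Z5: Z = jωL = j·1345·0.001 = 0 + j1.345 Ω
Step 3 — Bridge requires nodal analysis (the Z5 bridge couples midpoints C and D, so the two paths cannot be reduced to a simple series/parallel combination). Setting node B to ground and injecting 1 A at node A, the 3-node admittance system at A, C, D solves to V_A = Z_AB = 18.16 + j84.69 Ω = 86.62∠77.9° Ω.
Step 4 — Power factor: PF = cos(φ) = Re(Z)/|Z| = 18.156/86.618 = 0.2096.
Step 5 — Type: Im(Z) = 84.69 ⇒ lagging (phase φ = 77.9°).

PF = 0.2096 (lagging, φ = 77.9°)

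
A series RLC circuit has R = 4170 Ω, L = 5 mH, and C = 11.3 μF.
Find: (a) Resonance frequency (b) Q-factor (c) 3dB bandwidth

Step 1 — Resonance: ω₀ = 1/√(LC) = 1/√(0.005·1.13e-05) = 4207 rad/s.
Step 2 — f₀ = ω₀/(2π) = 669.6 Hz.
Step 3 — Series Q: Q = ω₀L/R = 4207·0.005/4170 = 0.005044.
Step 4 — Bandwidth: Δω = ω₀/Q = 8.34e+05 rad/s; BW = Δω/(2π) = 1.327e+05 Hz.

(a) f₀ = 669.6 Hz  (b) Q = 0.005044  (c) BW = 1.327e+05 Hz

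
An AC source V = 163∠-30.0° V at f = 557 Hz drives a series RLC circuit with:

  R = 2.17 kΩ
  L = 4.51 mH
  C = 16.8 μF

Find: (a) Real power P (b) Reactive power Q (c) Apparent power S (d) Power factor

Step 1 — Angular frequency: ω = 2π·f = 2π·557 = 3500 rad/s.
Step 2 — Component impedances:
  R: Z = R = 2170 Ω
  L: Z = jωL = j·3500·0.00451 = 0 + j15.78 Ω
  C: Z = 1/(jωC) = -j/(ω·C) = 0 - j17.01 Ω
Step 3 — Series combination: Z_total = R + L + C = 2170 - j1.224 Ω = 2170∠-0.0° Ω.
Step 4 — Source phasor: V = 163∠-30.0° V = 141.2 - j81.5 V.
Step 5 — Current: I = V / Z = 0.06507 - j0.03752 A = 0.07512∠-30.0° A.
Step 6 — Complex power: S = V·I* = 12.24 - j0.006908 VA.
Step 7 — Real power: P = Re(S) = 12.24 W.
Step 8 — Reactive power: Q = Im(S) = -0.006908 VAR.
Step 9 — Apparent power: |S| = 12.24 VA.
Step 10 — Power factor: PF = P/|S| = 1 (leading).

(a) P = 12.24 W  (b) Q = -0.006908 VAR  (c) S = 12.24 VA  (d) PF = 1 (leading)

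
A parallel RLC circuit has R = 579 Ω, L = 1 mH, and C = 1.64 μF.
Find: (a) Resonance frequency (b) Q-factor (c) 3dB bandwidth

Step 1 — Resonance: ω₀ = 1/√(LC) = 1/√(0.001·1.64e-06) = 2.469e+04 rad/s.
Step 2 — f₀ = ω₀/(2π) = 3930 Hz.
Step 3 — Parallel Q: Q = R/(ω₀L) = 579/(2.469e+04·0.001) = 23.45.
Step 4 — Bandwidth: Δω = ω₀/Q = 1053 rad/s; BW = Δω/(2π) = 167.6 Hz.

(a) f₀ = 3930 Hz  (b) Q = 23.45  (c) BW = 167.6 Hz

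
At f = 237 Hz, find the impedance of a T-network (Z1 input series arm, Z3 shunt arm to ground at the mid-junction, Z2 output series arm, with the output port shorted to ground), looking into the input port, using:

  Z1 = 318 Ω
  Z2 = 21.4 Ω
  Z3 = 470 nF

Step 1 — Angular frequency: ω = 2π·f = 2π·237 = 1489 rad/s.
Step 2 — Component impedances:
  Z1: Z = R = 318 Ω
  Z2: Z = R = 21.4 Ω
  Z3: Z = 1/(jωC) = -j/(ω·C) = 0 - j1429 Ω
Step 3 — With the output port shorted to ground, the output series arm Z2 runs from the junction to ground; the shunt arm Z3 also runs from the junction to ground. They appear in parallel: Z3 || Z2 = 21.4 - j0.3204 Ω.
Step 4 — Series with input arm Z1: Z_in = Z1 + (Z3 || Z2) = 339.4 - j0.3204 Ω = 339.4∠-0.1° Ω.

Z = 339.4 - j0.3204 Ω = 339.4∠-0.1° Ω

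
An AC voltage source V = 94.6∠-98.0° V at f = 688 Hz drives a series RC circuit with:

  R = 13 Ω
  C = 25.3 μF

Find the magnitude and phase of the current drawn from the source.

Step 1 — Angular frequency: ω = 2π·f = 2π·688 = 4323 rad/s.
Step 2 — Component impedances:
  R: Z = R = 13 Ω
  C: Z = 1/(jωC) = -j/(ω·C) = 0 - j9.143 Ω
Step 3 — Series combination: Z_total = R + C = 13 - j9.143 Ω = 15.89∠-35.1° Ω.
Step 4 — Source phasor: V = 94.6∠-98.0° V = -13.17 - j93.68 V.
Step 5 — Ohm's law: I = V / Z_total = (-13.17 - j93.68) / (13 - j9.143) = 2.713 - j5.298 A.
Step 6 — Convert to polar: |I| = 5.952 A, ∠I = -62.9°.

I = 5.952∠-62.9° A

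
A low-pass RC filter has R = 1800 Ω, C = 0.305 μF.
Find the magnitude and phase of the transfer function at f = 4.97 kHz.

Step 1 — Angular frequency: ω = 2π·4970 = 3.123e+04 rad/s.
Step 2 — Transfer function: H(jω) = 1/(1 + jωRC).
Step 3 — Denominator: 1 + jωRC = 1 + j·3.123e+04·1800·3.05e-07 = 1 + j17.14.
Step 4 — H = 0.003391 - j0.05813.
Step 5 — Magnitude: |H| = 0.05823 (-24.7 dB); phase: φ = -86.7°.

|H| = 0.05823 (-24.7 dB), φ = -86.7°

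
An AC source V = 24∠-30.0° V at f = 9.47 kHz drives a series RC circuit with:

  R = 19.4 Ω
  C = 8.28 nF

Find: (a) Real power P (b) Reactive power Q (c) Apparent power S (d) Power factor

Step 1 — Angular frequency: ω = 2π·f = 2π·9470 = 5.95e+04 rad/s.
Step 2 — Component impedances:
  R: Z = R = 19.4 Ω
  C: Z = 1/(jωC) = -j/(ω·C) = 0 - j2030 Ω
Step 3 — Series combination: Z_total = R + C = 19.4 - j2030 Ω = 2030∠-89.5° Ω.
Step 4 — Source phasor: V = 24∠-30.0° V = 20.78 - j12 V.
Step 5 — Current: I = V / Z = 0.006009 + j0.01018 A = 0.01182∠59.5° A.
Step 6 — Complex power: S = V·I* = 0.002712 - j0.2838 VA.
Step 7 — Real power: P = Re(S) = 0.002712 W.
Step 8 — Reactive power: Q = Im(S) = -0.2838 VAR.
Step 9 — Apparent power: |S| = 0.2838 VA.
Step 10 — Power factor: PF = P/|S| = 0.009557 (leading).

(a) P = 0.002712 W  (b) Q = -0.2838 VAR  (c) S = 0.2838 VA  (d) PF = 0.009557 (leading)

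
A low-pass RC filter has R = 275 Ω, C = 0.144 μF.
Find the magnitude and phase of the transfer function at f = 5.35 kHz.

Step 1 — Angular frequency: ω = 2π·5350 = 3.362e+04 rad/s.
Step 2 — Transfer function: H(jω) = 1/(1 + jωRC).
Step 3 — Denominator: 1 + jωRC = 1 + j·3.362e+04·275·1.44e-07 = 1 + j1.331.
Step 4 — H = 0.3608 - j0.4802.
Step 5 — Magnitude: |H| = 0.6006 (-4.4 dB); phase: φ = -53.1°.

|H| = 0.6006 (-4.4 dB), φ = -53.1°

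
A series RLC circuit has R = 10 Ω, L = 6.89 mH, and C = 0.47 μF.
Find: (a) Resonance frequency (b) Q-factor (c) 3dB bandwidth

Step 1 — Resonance condition Im(Z)=0 gives ω₀ = 1/√(LC).
Step 2 — ω₀ = 1/√(0.00689·4.7e-07) = 1.757e+04 rad/s.
Step 3 — f₀ = ω₀/(2π) = 2797 Hz.
Step 4 — Series Q: Q = ω₀L/R = 1.757e+04·0.00689/10 = 12.11.
Step 5 — 3dB bandwidth: Δω = ω₀/Q = 1451 rad/s; BW = Δω/(2π) = 231 Hz.

(a) f₀ = 2797 Hz  (b) Q = 12.11  (c) BW = 231 Hz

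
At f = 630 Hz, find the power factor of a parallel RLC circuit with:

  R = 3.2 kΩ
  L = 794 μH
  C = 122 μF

Step 1 — Angular frequency: ω = 2π·f = 2π·630 = 3958 rad/s.
Step 2 — Component impedances:
  R: Z = R = 3200 Ω
  L: Z = jωL = j·3958·0.000794 = 0 + j3.143 Ω
  C: Z = 1/(jωC) = -j/(ω·C) = 0 - j2.071 Ω
Step 3 — Parallel combination: 1/Z_total = 1/R + 1/L + 1/C; Z_total = 0.01151 - j6.07 Ω = 6.07∠-89.9° Ω.
Step 4 — Power factor: PF = cos(φ) = Re(Z)/|Z| = 0.011512/6.0696 = 0.001897.
Step 5 — Type: Im(Z) = -6.07 ⇒ leading (phase φ = -89.9°).

PF = 0.001897 (leading, φ = -89.9°)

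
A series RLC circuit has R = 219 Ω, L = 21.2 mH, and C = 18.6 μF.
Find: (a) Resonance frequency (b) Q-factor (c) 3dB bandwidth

Step 1 — Resonance condition Im(Z)=0 gives ω₀ = 1/√(LC).
Step 2 — ω₀ = 1/√(0.0212·1.86e-05) = 1592 rad/s.
Step 3 — f₀ = ω₀/(2π) = 253.5 Hz.
Step 4 — Series Q: Q = ω₀L/R = 1592·0.0212/219 = 0.1542.
Step 5 — 3dB bandwidth: Δω = ω₀/Q = 1.033e+04 rad/s; BW = Δω/(2π) = 1644 Hz.

(a) f₀ = 253.5 Hz  (b) Q = 0.1542  (c) BW = 1644 Hz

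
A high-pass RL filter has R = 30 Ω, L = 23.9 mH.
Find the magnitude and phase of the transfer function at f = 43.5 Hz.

Step 1 — Angular frequency: ω = 2π·43.5 = 273.3 rad/s.
Step 2 — Transfer function: H(jω) = jωL/(R + jωL).
Step 3 — Numerator jωL = j·6.532; denominator R + jωL = 30 + j6.532.
Step 4 — H = 0.04527 + j0.2079.
Step 5 — Magnitude: |H| = 0.2128 (-13.4 dB); phase: φ = 77.7°.

|H| = 0.2128 (-13.4 dB), φ = 77.7°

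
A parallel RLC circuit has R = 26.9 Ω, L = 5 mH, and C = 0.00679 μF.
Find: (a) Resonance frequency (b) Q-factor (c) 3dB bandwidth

Step 1 — Resonance: ω₀ = 1/√(LC) = 1/√(0.005·6.79e-09) = 1.716e+05 rad/s.
Step 2 — f₀ = ω₀/(2π) = 2.731e+04 Hz.
Step 3 — Parallel Q: Q = R/(ω₀L) = 26.9/(1.716e+05·0.005) = 0.03135.
Step 4 — Bandwidth: Δω = ω₀/Q = 5.475e+06 rad/s; BW = Δω/(2π) = 8.714e+05 Hz.

(a) f₀ = 2.731e+04 Hz  (b) Q = 0.03135  (c) BW = 8.714e+05 Hz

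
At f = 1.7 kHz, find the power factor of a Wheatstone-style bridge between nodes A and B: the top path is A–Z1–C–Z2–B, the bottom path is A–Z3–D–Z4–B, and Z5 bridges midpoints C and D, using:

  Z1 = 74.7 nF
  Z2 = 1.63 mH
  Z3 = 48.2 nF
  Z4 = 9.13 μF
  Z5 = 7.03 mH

Step 1 — Angular frequency: ω = 2π·f = 2π·1700 = 1.068e+04 rad/s.
Step 2 — Component impedances:
  Z1: Z = 1/(jωC) = -j/(ω·C) = 0 - j1253 Ω
  Z2: Z = jωL = j·1.068e+04·0.00163 = 0 + j17.41 Ω
  Z3: Z = 1/(jωC) = -j/(ω·C) = 0 - j1942 Ω
  Z4: Z = 1/(jωC) = -j/(ω·C) = 0 - j10.25 Ω
  Z5: Z = jωL = j·1.068e+04·0.00703 = 0 + j75.09 Ω
Step 3 — Bridge requires nodal analysis (the Z5 bridge couples midpoints C and D, so the two paths cannot be reduced to a simple series/parallel combination). Setting node B to ground and injecting 1 A at node A, the 3-node admittance system at A, C, D solves to V_A = Z_AB = 0 - j759.4 Ω = 759.4∠-90.0° Ω.
Step 4 — Power factor: PF = cos(φ) = Re(Z)/|Z| = 0/759.4 = 0.
Step 5 — Type: Im(Z) = -759.4 ⇒ leading (phase φ = -90.0°).

PF = 0 (leading, φ = -90.0°)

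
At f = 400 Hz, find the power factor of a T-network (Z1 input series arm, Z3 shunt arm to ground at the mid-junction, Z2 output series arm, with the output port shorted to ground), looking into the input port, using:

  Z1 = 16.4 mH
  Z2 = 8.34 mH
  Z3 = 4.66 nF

Step 1 — Angular frequency: ω = 2π·f = 2π·400 = 2513 rad/s.
Step 2 — Component impedances:
  Z1: Z = jωL = j·2513·0.0164 = 0 + j41.22 Ω
  Z2: Z = jωL = j·2513·0.00834 = 0 + j20.96 Ω
  Z3: Z = 1/(jωC) = -j/(ω·C) = 0 - j8.538e+04 Ω
Step 3 — With the output port shorted to ground, the output series arm Z2 runs from the junction to ground; the shunt arm Z3 also runs from the junction to ground. They appear in parallel: Z3 || Z2 = 0 + j20.97 Ω.
Step 4 — Series with input arm Z1: Z_in = Z1 + (Z3 || Z2) = 0 + j62.18 Ω = 62.18∠90.0° Ω.
Step 5 — Power factor: PF = cos(φ) = Re(Z)/|Z| = 0/62.18 = 0.
Step 6 — Type: Im(Z) = 62.18 ⇒ lagging (phase φ = 90.0°).

PF = 0 (lagging, φ = 90.0°)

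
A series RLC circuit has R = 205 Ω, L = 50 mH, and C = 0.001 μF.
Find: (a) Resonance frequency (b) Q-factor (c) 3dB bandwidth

Step 1 — Resonance: ω₀ = 1/√(LC) = 1/√(0.05·1e-09) = 1.414e+05 rad/s.
Step 2 — f₀ = ω₀/(2π) = 2.251e+04 Hz.
Step 3 — Series Q: Q = ω₀L/R = 1.414e+05·0.05/205 = 34.49.
Step 4 — Bandwidth: Δω = ω₀/Q = 4100 rad/s; BW = Δω/(2π) = 652.5 Hz.

(a) f₀ = 2.251e+04 Hz  (b) Q = 34.49  (c) BW = 652.5 Hz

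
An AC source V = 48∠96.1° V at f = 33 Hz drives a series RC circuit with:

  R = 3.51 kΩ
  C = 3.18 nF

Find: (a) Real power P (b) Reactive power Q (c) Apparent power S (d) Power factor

Step 1 — Angular frequency: ω = 2π·f = 2π·33 = 207.3 rad/s.
Step 2 — Component impedances:
  R: Z = R = 3510 Ω
  C: Z = 1/(jωC) = -j/(ω·C) = 0 - j1.517e+06 Ω
Step 3 — Series combination: Z_total = R + C = 3510 - j1.517e+06 Ω = 1.517e+06∠-89.9° Ω.
Step 4 — Source phasor: V = 48∠96.1° V = -5.101 + j47.73 V.
Step 5 — Current: I = V / Z = -3.148e-05 - j3.29e-06 A = 3.165e-05∠-174.0° A.
Step 6 — Complex power: S = V·I* = 3.516e-06 - j0.001519 VA.
Step 7 — Real power: P = Re(S) = 3.516e-06 W.
Step 8 — Reactive power: Q = Im(S) = -0.001519 VAR.
Step 9 — Apparent power: |S| = 0.001519 VA.
Step 10 — Power factor: PF = P/|S| = 0.002314 (leading).

(a) P = 3.516e-06 W  (b) Q = -0.001519 VAR  (c) S = 0.001519 VA  (d) PF = 0.002314 (leading)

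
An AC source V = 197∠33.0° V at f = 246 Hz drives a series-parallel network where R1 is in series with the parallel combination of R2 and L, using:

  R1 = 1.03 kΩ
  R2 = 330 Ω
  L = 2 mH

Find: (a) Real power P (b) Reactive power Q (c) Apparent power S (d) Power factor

Step 1 — Angular frequency: ω = 2π·f = 2π·246 = 1546 rad/s.
Step 2 — Component impedances:
  R1: Z = R = 1030 Ω
  R2: Z = R = 330 Ω
  L: Z = jωL = j·1546·0.002 = 0 + j3.091 Ω
Step 3 — Parallel branch: R2 || L = 1/(1/R2 + 1/L) = 0.02896 + j3.091 Ω.
Step 4 — Series with R1: Z_total = R1 + (R2 || L) = 1030 + j3.091 Ω = 1030∠0.2° Ω.
Step 5 — Source phasor: V = 197∠33.0° V = 165.2 + j107.3 V.
Step 6 — Current: I = V / Z = 0.1607 + j0.1037 A = 0.1913∠32.8° A.
Step 7 — Complex power: S = V·I* = 37.68 + j0.1131 VA.
Step 8 — Real power: P = Re(S) = 37.68 W.
Step 9 — Reactive power: Q = Im(S) = 0.1131 VAR.
Step 10 — Apparent power: |S| = 37.68 VA.
Step 11 — Power factor: PF = P/|S| = 1 (lagging).

(a) P = 37.68 W  (b) Q = 0.1131 VAR  (c) S = 37.68 VA  (d) PF = 1 (lagging)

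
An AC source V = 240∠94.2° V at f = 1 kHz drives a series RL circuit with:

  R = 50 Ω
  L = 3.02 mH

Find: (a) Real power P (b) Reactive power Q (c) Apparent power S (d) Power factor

Step 1 — Angular frequency: ω = 2π·f = 2π·1000 = 6283 rad/s.
Step 2 — Component impedances:
  R: Z = R = 50 Ω
  L: Z = jωL = j·6283·0.00302 = 0 + j18.98 Ω
Step 3 — Series combination: Z_total = R + L = 50 + j18.98 Ω = 53.48∠20.8° Ω.
Step 4 — Source phasor: V = 240∠94.2° V = -17.58 + j239.4 V.
Step 5 — Current: I = V / Z = 1.281 + j4.301 A = 4.488∠73.4° A.
Step 6 — Complex power: S = V·I* = 1007 + j382.2 VA.
Step 7 — Real power: P = Re(S) = 1007 W.
Step 8 — Reactive power: Q = Im(S) = 382.2 VAR.
Step 9 — Apparent power: |S| = 1077 VA.
Step 10 — Power factor: PF = P/|S| = 0.9349 (lagging).

(a) P = 1007 W  (b) Q = 382.2 VAR  (c) S = 1077 VA  (d) PF = 0.9349 (lagging)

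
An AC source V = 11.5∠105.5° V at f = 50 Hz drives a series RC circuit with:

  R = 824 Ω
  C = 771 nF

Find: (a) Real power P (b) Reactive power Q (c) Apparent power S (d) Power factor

Step 1 — Angular frequency: ω = 2π·f = 2π·50 = 314.2 rad/s.
Step 2 — Component impedances:
  R: Z = R = 824 Ω
  C: Z = 1/(jωC) = -j/(ω·C) = 0 - j4129 Ω
Step 3 — Series combination: Z_total = R + C = 824 - j4129 Ω = 4210∠-78.7° Ω.
Step 4 — Source phasor: V = 11.5∠105.5° V = -3.073 + j11.08 V.
Step 5 — Current: I = V / Z = -0.002724 - j0.0002007 A = 0.002732∠-175.8° A.
Step 6 — Complex power: S = V·I* = 0.006148 - j0.03081 VA.
Step 7 — Real power: P = Re(S) = 0.006148 W.
Step 8 — Reactive power: Q = Im(S) = -0.03081 VAR.
Step 9 — Apparent power: |S| = 0.03141 VA.
Step 10 — Power factor: PF = P/|S| = 0.1957 (leading).

(a) P = 0.006148 W  (b) Q = -0.03081 VAR  (c) S = 0.03141 VA  (d) PF = 0.1957 (leading)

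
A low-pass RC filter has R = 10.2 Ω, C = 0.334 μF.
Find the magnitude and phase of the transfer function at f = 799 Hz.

Step 1 — Angular frequency: ω = 2π·799 = 5020 rad/s.
Step 2 — Transfer function: H(jω) = 1/(1 + jωRC).
Step 3 — Denominator: 1 + jωRC = 1 + j·5020·10.2·3.34e-07 = 1 + j0.0171.
Step 4 — H = 0.9997 - j0.0171.
Step 5 — Magnitude: |H| = 0.9999 (-0.0 dB); phase: φ = -1.0°.

|H| = 0.9999 (-0.0 dB), φ = -1.0°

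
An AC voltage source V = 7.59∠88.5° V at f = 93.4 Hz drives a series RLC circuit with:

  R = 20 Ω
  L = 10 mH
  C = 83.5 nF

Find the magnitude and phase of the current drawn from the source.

Step 1 — Angular frequency: ω = 2π·f = 2π·93.4 = 586.8 rad/s.
Step 2 — Component impedances:
  R: Z = R = 20 Ω
  L: Z = jωL = j·586.8·0.01 = 0 + j5.868 Ω
  C: Z = 1/(jωC) = -j/(ω·C) = 0 - j2.041e+04 Ω
Step 3 — Series combination: Z_total = R + L + C = 20 - j2.04e+04 Ω = 2.04e+04∠-89.9° Ω.
Step 4 — Source phasor: V = 7.59∠88.5° V = 0.1987 + j7.587 V.
Step 5 — Ohm's law: I = V / Z_total = (0.1987 + j7.587) / (20 - j2.04e+04) = -0.0003719 + j1.01e-05 A.
Step 6 — Convert to polar: |I| = 0.000372 A, ∠I = 178.4°.

I = 0.000372∠178.4° A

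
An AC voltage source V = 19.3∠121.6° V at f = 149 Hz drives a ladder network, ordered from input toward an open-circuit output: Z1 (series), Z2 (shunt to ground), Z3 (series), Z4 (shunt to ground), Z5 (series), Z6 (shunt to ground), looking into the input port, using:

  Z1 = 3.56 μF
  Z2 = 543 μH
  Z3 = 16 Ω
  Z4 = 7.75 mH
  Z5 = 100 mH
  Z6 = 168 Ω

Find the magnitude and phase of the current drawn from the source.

Step 1 — Angular frequency: ω = 2π·f = 2π·149 = 936.2 rad/s.
Step 2 — Component impedances:
  Z1: Z = 1/(jωC) = -j/(ω·C) = 0 - j300 Ω
  Z2: Z = jωL = j·936.2·0.000543 = 0 + j0.5084 Ω
  Z3: Z = R = 16 Ω
  Z4: Z = jωL = j·936.2·0.00775 = 0 + j7.256 Ω
  Z5: Z = jωL = j·936.2·0.1 = 0 + j93.62 Ω
  Z6: Z = R = 168 Ω
Step 3 — Ladder network (open output): work backward from the far end, alternating series and parallel combinations. Z_in = 0.01304 - j299.5 Ω = 299.5∠-90.0° Ω.
Step 4 — Source phasor: V = 19.3∠121.6° V = -10.11 + j16.44 V.
Step 5 — Ohm's law: I = V / Z_total = (-10.11 + j16.44) / (0.01304 - j299.5) = -0.05488 - j0.03376 A.
Step 6 — Convert to polar: |I| = 0.06443 A, ∠I = -148.4°.

I = 0.06443∠-148.4° A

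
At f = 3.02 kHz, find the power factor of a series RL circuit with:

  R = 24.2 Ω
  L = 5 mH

Step 1 — Angular frequency: ω = 2π·f = 2π·3020 = 1.898e+04 rad/s.
Step 2 — Component impedances:
  R: Z = R = 24.2 Ω
  L: Z = jωL = j·1.898e+04·0.005 = 0 + j94.88 Ω
Step 3 — Series combination: Z_total = R + L = 24.2 + j94.88 Ω = 97.91∠75.7° Ω.
Step 4 — Power factor: PF = cos(φ) = Re(Z)/|Z| = 24.2/97.91 = 0.2472.
Step 5 — Type: Im(Z) = 94.88 ⇒ lagging (phase φ = 75.7°).

PF = 0.2472 (lagging, φ = 75.7°)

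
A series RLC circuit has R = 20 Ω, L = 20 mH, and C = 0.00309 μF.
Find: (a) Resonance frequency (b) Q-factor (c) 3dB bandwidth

Step 1 — Resonance condition Im(Z)=0 gives ω₀ = 1/√(LC).
Step 2 — ω₀ = 1/√(0.02·3.09e-09) = 1.272e+05 rad/s.
Step 3 — f₀ = ω₀/(2π) = 2.025e+04 Hz.
Step 4 — Series Q: Q = ω₀L/R = 1.272e+05·0.02/20 = 127.2.
Step 5 — 3dB bandwidth: Δω = ω₀/Q = 1000 rad/s; BW = Δω/(2π) = 159.2 Hz.

(a) f₀ = 2.025e+04 Hz  (b) Q = 127.2  (c) BW = 159.2 Hz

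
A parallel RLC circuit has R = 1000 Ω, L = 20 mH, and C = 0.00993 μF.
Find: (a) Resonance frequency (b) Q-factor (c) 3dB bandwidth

Step 1 — Resonance: ω₀ = 1/√(LC) = 1/√(0.02·9.93e-09) = 7.096e+04 rad/s.
Step 2 — f₀ = ω₀/(2π) = 1.129e+04 Hz.
Step 3 — Parallel Q: Q = R/(ω₀L) = 1000/(7.096e+04·0.02) = 0.7046.
Step 4 — Bandwidth: Δω = ω₀/Q = 1.007e+05 rad/s; BW = Δω/(2π) = 1.603e+04 Hz.

(a) f₀ = 1.129e+04 Hz  (b) Q = 0.7046  (c) BW = 1.603e+04 Hz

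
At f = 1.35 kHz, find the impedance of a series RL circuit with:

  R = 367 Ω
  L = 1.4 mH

Step 1 — Angular frequency: ω = 2π·f = 2π·1350 = 8482 rad/s.
Step 2 — Component impedances:
  R: Z = R = 367 Ω
  L: Z = jωL = j·8482·0.0014 = 0 + j11.88 Ω
Step 3 — Series combination: Z_total = R + L = 367 + j11.88 Ω = 367.2∠1.9° Ω.

Z = 367 + j11.88 Ω = 367.2∠1.9° Ω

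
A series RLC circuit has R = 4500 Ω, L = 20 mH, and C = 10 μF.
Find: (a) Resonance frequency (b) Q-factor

Step 1 — Resonance condition Im(Z)=0 gives ω₀ = 1/√(LC).
Step 2 — ω₀ = 1/√(0.02·1e-05) = 2236 rad/s.
Step 3 — f₀ = ω₀/(2π) = 355.9 Hz.
Step 4 — Series Q: Q = ω₀L/R = 2236·0.02/4500 = 0.009938.

(a) f₀ = 355.9 Hz  (b) Q = 0.009938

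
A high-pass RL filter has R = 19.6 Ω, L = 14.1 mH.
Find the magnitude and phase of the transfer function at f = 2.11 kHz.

Step 1 — Angular frequency: ω = 2π·2110 = 1.326e+04 rad/s.
Step 2 — Transfer function: H(jω) = jωL/(R + jωL).
Step 3 — Numerator jωL = j·186.9; denominator R + jωL = 19.6 + j186.9.
Step 4 — H = 0.9891 + j0.1037.
Step 5 — Magnitude: |H| = 0.9945 (-0.0 dB); phase: φ = 6.0°.

|H| = 0.9945 (-0.0 dB), φ = 6.0°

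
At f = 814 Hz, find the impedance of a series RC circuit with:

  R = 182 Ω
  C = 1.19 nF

Step 1 — Angular frequency: ω = 2π·f = 2π·814 = 5115 rad/s.
Step 2 — Component impedances:
  R: Z = R = 182 Ω
  C: Z = 1/(jωC) = -j/(ω·C) = 0 - j1.643e+05 Ω
Step 3 — Series combination: Z_total = R + C = 182 - j1.643e+05 Ω = 1.643e+05∠-89.9° Ω.

Z = 182 - j1.643e+05 Ω = 1.643e+05∠-89.9° Ω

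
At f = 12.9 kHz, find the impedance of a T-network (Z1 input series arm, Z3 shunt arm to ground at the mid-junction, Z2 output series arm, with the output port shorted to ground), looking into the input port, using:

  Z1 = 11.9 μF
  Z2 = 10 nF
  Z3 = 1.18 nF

Step 1 — Angular frequency: ω = 2π·f = 2π·1.29e+04 = 8.105e+04 rad/s.
Step 2 — Component impedances:
  Z1: Z = 1/(jωC) = -j/(ω·C) = 0 - j1.037 Ω
  Z2: Z = 1/(jωC) = -j/(ω·C) = 0 - j1234 Ω
  Z3: Z = 1/(jωC) = -j/(ω·C) = 0 - j1.046e+04 Ω
Step 3 — With the output port shorted to ground, the output series arm Z2 runs from the junction to ground; the shunt arm Z3 also runs from the junction to ground. They appear in parallel: Z3 || Z2 = 0 - j1104 Ω.
Step 4 — Series with input arm Z1: Z_in = Z1 + (Z3 || Z2) = 0 - j1105 Ω = 1105∠-90.0° Ω.

Z = 0 - j1105 Ω = 1105∠-90.0° Ω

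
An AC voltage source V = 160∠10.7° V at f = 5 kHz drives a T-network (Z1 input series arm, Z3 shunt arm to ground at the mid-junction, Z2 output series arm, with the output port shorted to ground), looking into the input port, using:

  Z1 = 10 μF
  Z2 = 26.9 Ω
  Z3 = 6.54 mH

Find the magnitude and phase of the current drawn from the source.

Step 1 — Angular frequency: ω = 2π·f = 2π·5000 = 3.142e+04 rad/s.
Step 2 — Component impedances:
  Z1: Z = 1/(jωC) = -j/(ω·C) = 0 - j3.183 Ω
  Z2: Z = R = 26.9 Ω
  Z3: Z = jωL = j·3.142e+04·0.00654 = 0 + j205.5 Ω
Step 3 — With the output port shorted to ground, the output series arm Z2 runs from the junction to ground; the shunt arm Z3 also runs from the junction to ground. They appear in parallel: Z3 || Z2 = 26.45 + j3.463 Ω.
Step 4 — Series with input arm Z1: Z_in = Z1 + (Z3 || Z2) = 26.45 + j0.2794 Ω = 26.45∠0.6° Ω.
Step 5 — Source phasor: V = 160∠10.7° V = 157.2 + j29.71 V.
Step 6 — Ohm's law: I = V / Z_total = (157.2 + j29.71) / (26.45 + j0.2794) = 5.956 + j1.06 A.
Step 7 — Convert to polar: |I| = 6.05 A, ∠I = 10.1°.

I = 6.05∠10.1° A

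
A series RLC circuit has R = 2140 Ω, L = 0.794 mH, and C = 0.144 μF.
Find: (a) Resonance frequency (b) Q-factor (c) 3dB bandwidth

Step 1 — Resonance: ω₀ = 1/√(LC) = 1/√(0.000794·1.44e-07) = 9.352e+04 rad/s.
Step 2 — f₀ = ω₀/(2π) = 1.488e+04 Hz.
Step 3 — Series Q: Q = ω₀L/R = 9.352e+04·0.000794/2140 = 0.0347.
Step 4 — Bandwidth: Δω = ω₀/Q = 2.695e+06 rad/s; BW = Δω/(2π) = 4.29e+05 Hz.

(a) f₀ = 1.488e+04 Hz  (b) Q = 0.0347  (c) BW = 4.29e+05 Hz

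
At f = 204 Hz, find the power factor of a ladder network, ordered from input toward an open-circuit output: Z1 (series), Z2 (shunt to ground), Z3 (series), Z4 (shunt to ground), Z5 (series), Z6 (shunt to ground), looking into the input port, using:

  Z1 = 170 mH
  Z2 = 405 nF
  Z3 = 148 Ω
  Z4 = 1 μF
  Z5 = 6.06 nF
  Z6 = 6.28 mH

Step 1 — Angular frequency: ω = 2π·f = 2π·204 = 1282 rad/s.
Step 2 — Component impedances:
  Z1: Z = jωL = j·1282·0.17 = 0 + j217.9 Ω
  Z2: Z = 1/(jωC) = -j/(ω·C) = 0 - j1926 Ω
  Z3: Z = R = 148 Ω
  Z4: Z = 1/(jωC) = -j/(ω·C) = 0 - j780.2 Ω
  Z5: Z = 1/(jωC) = -j/(ω·C) = 0 - j1.287e+05 Ω
  Z6: Z = jωL = j·1282·0.00628 = 0 + j8.05 Ω
Step 3 — Ladder network (open output): work backward from the far end, alternating series and parallel combinations. Z_in = 75.01 - j339.1 Ω = 347.3∠-77.5° Ω.
Step 4 — Power factor: PF = cos(φ) = Re(Z)/|Z| = 75.01/347.3 = 0.216.
Step 5 — Type: Im(Z) = -339.1 ⇒ leading (phase φ = -77.5°).

PF = 0.216 (leading, φ = -77.5°)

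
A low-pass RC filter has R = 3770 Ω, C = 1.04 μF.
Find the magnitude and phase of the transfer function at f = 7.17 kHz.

Step 1 — Angular frequency: ω = 2π·7170 = 4.505e+04 rad/s.
Step 2 — Transfer function: H(jω) = 1/(1 + jωRC).
Step 3 — Denominator: 1 + jωRC = 1 + j·4.505e+04·3770·1.04e-06 = 1 + j176.6.
Step 4 — H = 3.205e-05 - j0.005661.
Step 5 — Magnitude: |H| = 0.005661 (-44.9 dB); phase: φ = -89.7°.

|H| = 0.005661 (-44.9 dB), φ = -89.7°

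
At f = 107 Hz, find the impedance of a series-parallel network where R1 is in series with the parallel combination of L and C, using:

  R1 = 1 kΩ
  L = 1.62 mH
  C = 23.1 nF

Step 1 — Angular frequency: ω = 2π·f = 2π·107 = 672.3 rad/s.
Step 2 — Component impedances:
  R1: Z = R = 1000 Ω
  L: Z = jωL = j·672.3·0.00162 = 0 + j1.089 Ω
  C: Z = 1/(jωC) = -j/(ω·C) = 0 - j6.439e+04 Ω
Step 3 — Parallel branch: L || C = 1/(1/L + 1/C) = 0 + j1.089 Ω.
Step 4 — Series with R1: Z_total = R1 + (L || C) = 1000 + j1.089 Ω = 1000∠0.1° Ω.

Z = 1000 + j1.089 Ω = 1000∠0.1° Ω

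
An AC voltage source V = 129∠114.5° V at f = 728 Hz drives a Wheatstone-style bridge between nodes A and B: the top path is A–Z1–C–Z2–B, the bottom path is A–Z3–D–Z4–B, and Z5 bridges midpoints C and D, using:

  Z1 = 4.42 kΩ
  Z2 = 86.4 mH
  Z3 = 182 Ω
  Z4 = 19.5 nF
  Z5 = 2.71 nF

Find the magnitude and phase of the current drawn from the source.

Step 1 — Angular frequency: ω = 2π·f = 2π·728 = 4574 rad/s.
Step 2 — Component impedances:
  Z1: Z = R = 4420 Ω
  Z2: Z = jωL = j·4574·0.0864 = 0 + j395.2 Ω
  Z3: Z = R = 182 Ω
  Z4: Z = 1/(jωC) = -j/(ω·C) = 0 - j1.121e+04 Ω
  Z5: Z = 1/(jωC) = -j/(ω·C) = 0 - j8.067e+04 Ω
Step 3 — Bridge requires nodal analysis (the Z5 bridge couples midpoints C and D, so the two paths cannot be reduced to a simple series/parallel combination). Setting node B to ground and injecting 1 A at node A, the 3-node admittance system at A, C, D solves to V_A = Z_AB = 3885 - j1381 Ω = 4123∠-19.6° Ω.
Step 4 — Source phasor: V = 129∠114.5° V = -53.5 + j117.4 V.
Step 5 — Ohm's law: I = V / Z_total = (-53.5 + j117.4) / (3885 - j1381) = -0.02176 + j0.02248 A.
Step 6 — Convert to polar: |I| = 0.03129 A, ∠I = 134.1°.

I = 0.03129∠134.1° A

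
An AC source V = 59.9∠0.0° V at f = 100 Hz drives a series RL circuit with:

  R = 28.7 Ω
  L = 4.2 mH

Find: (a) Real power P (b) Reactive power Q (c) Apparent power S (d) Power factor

Step 1 — Angular frequency: ω = 2π·f = 2π·100 = 628.3 rad/s.
Step 2 — Component impedances:
  R: Z = R = 28.7 Ω
  L: Z = jωL = j·628.3·0.0042 = 0 + j2.639 Ω
Step 3 — Series combination: Z_total = R + L = 28.7 + j2.639 Ω = 28.82∠5.3° Ω.
Step 4 — Source phasor: V = 59.9∠0.0° V = 59.9 V.
Step 5 — Current: I = V / Z = 2.07 - j0.1903 A = 2.078∠-5.3° A.
Step 6 — Complex power: S = V·I* = 124 + j11.4 VA.
Step 7 — Real power: P = Re(S) = 124 W.
Step 8 — Reactive power: Q = Im(S) = 11.4 VAR.
Step 9 — Apparent power: |S| = 124.5 VA.
Step 10 — Power factor: PF = P/|S| = 0.9958 (lagging).

(a) P = 124 W  (b) Q = 11.4 VAR  (c) S = 124.5 VA  (d) PF = 0.9958 (lagging)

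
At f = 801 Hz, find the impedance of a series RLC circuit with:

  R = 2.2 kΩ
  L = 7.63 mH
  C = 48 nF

Step 1 — Angular frequency: ω = 2π·f = 2π·801 = 5033 rad/s.
Step 2 — Component impedances:
  R: Z = R = 2200 Ω
  L: Z = jωL = j·5033·0.00763 = 0 + j38.4 Ω
  C: Z = 1/(jωC) = -j/(ω·C) = 0 - j4139 Ω
Step 3 — Series combination: Z_total = R + L + C = 2200 - j4101 Ω = 4654∠-61.8° Ω.

Z = 2200 - j4101 Ω = 4654∠-61.8° Ω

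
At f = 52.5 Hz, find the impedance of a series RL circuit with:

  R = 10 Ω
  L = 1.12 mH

Step 1 — Angular frequency: ω = 2π·f = 2π·52.5 = 329.9 rad/s.
Step 2 — Component impedances:
  R: Z = R = 10 Ω
  L: Z = jωL = j·329.9·0.00112 = 0 + j0.3695 Ω
Step 3 — Series combination: Z_total = R + L = 10 + j0.3695 Ω = 10.01∠2.1° Ω.

Z = 10 + j0.3695 Ω = 10.01∠2.1° Ω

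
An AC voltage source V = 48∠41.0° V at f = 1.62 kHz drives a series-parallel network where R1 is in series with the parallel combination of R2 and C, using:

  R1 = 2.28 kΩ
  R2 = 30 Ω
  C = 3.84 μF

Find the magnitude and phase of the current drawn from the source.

Step 1 — Angular frequency: ω = 2π·f = 2π·1620 = 1.018e+04 rad/s.
Step 2 — Component impedances:
  R1: Z = R = 2280 Ω
  R2: Z = R = 30 Ω
  C: Z = 1/(jωC) = -j/(ω·C) = 0 - j25.58 Ω
Step 3 — Parallel branch: R2 || C = 1/(1/R2 + 1/C) = 12.63 - j14.81 Ω.
Step 4 — Series with R1: Z_total = R1 + (R2 || C) = 2293 - j14.81 Ω = 2293∠-0.4° Ω.
Step 5 — Source phasor: V = 48∠41.0° V = 36.23 + j31.49 V.
Step 6 — Ohm's law: I = V / Z_total = (36.23 + j31.49) / (2293 - j14.81) = 0.01571 + j0.01384 A.
Step 7 — Convert to polar: |I| = 0.02094 A, ∠I = 41.4°.

I = 0.02094∠41.4° A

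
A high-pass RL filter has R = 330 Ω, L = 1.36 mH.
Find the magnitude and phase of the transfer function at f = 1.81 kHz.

Step 1 — Angular frequency: ω = 2π·1810 = 1.137e+04 rad/s.
Step 2 — Transfer function: H(jω) = jωL/(R + jωL).
Step 3 — Numerator jωL = j·15.47; denominator R + jωL = 330 + j15.47.
Step 4 — H = 0.002192 + j0.04677.
Step 5 — Magnitude: |H| = 0.04682 (-26.6 dB); phase: φ = 87.3°.

|H| = 0.04682 (-26.6 dB), φ = 87.3°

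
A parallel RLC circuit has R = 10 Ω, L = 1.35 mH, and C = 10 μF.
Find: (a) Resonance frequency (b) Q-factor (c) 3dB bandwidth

Step 1 — Resonance: ω₀ = 1/√(LC) = 1/√(0.00135·1e-05) = 8607 rad/s.
Step 2 — f₀ = ω₀/(2π) = 1370 Hz.
Step 3 — Parallel Q: Q = R/(ω₀L) = 10/(8607·0.00135) = 0.8607.
Step 4 — Bandwidth: Δω = ω₀/Q = 1e+04 rad/s; BW = Δω/(2π) = 1592 Hz.

(a) f₀ = 1370 Hz  (b) Q = 0.8607  (c) BW = 1592 Hz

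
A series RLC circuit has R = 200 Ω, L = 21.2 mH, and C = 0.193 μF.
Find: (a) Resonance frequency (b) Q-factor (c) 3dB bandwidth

Step 1 — Resonance: ω₀ = 1/√(LC) = 1/√(0.0212·1.93e-07) = 1.563e+04 rad/s.
Step 2 — f₀ = ω₀/(2π) = 2488 Hz.
Step 3 — Series Q: Q = ω₀L/R = 1.563e+04·0.0212/200 = 1.657.
Step 4 — Bandwidth: Δω = ω₀/Q = 9434 rad/s; BW = Δω/(2π) = 1501 Hz.

(a) f₀ = 2488 Hz  (b) Q = 1.657  (c) BW = 1501 Hz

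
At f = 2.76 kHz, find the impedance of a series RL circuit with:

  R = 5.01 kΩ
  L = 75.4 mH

Step 1 — Angular frequency: ω = 2π·f = 2π·2760 = 1.734e+04 rad/s.
Step 2 — Component impedances:
  R: Z = R = 5010 Ω
  L: Z = jωL = j·1.734e+04·0.0754 = 0 + j1308 Ω
Step 3 — Series combination: Z_total = R + L = 5010 + j1308 Ω = 5178∠14.6° Ω.

Z = 5010 + j1308 Ω = 5178∠14.6° Ω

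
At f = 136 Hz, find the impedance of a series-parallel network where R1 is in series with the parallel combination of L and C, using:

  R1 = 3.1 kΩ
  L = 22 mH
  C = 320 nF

Step 1 — Angular frequency: ω = 2π·f = 2π·136 = 854.5 rad/s.
Step 2 — Component impedances:
  R1: Z = R = 3100 Ω
  L: Z = jωL = j·854.5·0.022 = 0 + j18.8 Ω
  C: Z = 1/(jωC) = -j/(ω·C) = 0 - j3657 Ω
Step 3 — Parallel branch: L || C = 1/(1/L + 1/C) = 0 + j18.9 Ω.
Step 4 — Series with R1: Z_total = R1 + (L || C) = 3100 + j18.9 Ω = 3100∠0.3° Ω.

Z = 3100 + j18.9 Ω = 3100∠0.3° Ω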